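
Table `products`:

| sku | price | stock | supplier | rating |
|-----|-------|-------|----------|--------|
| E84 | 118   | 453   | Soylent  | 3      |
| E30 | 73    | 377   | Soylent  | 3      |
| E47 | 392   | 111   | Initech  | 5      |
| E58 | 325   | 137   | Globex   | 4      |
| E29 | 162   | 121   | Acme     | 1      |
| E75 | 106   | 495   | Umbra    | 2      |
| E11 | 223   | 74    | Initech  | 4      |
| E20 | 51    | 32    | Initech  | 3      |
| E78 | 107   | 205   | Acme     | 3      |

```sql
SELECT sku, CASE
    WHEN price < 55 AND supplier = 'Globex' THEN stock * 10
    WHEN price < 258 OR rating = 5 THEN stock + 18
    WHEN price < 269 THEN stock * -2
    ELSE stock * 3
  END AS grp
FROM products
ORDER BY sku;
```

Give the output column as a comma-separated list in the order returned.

92, 50, 139, 395, 129, 411, 513, 223, 471

sku=E11: price < 258 OR rating = 5 → 92
sku=E20: price < 258 OR rating = 5 → 50
sku=E29: price < 258 OR rating = 5 → 139
sku=E30: price < 258 OR rating = 5 → 395
sku=E47: price < 258 OR rating = 5 → 129
sku=E58: ELSE → 411
sku=E75: price < 258 OR rating = 5 → 513
sku=E78: price < 258 OR rating = 5 → 223
sku=E84: price < 258 OR rating = 5 → 471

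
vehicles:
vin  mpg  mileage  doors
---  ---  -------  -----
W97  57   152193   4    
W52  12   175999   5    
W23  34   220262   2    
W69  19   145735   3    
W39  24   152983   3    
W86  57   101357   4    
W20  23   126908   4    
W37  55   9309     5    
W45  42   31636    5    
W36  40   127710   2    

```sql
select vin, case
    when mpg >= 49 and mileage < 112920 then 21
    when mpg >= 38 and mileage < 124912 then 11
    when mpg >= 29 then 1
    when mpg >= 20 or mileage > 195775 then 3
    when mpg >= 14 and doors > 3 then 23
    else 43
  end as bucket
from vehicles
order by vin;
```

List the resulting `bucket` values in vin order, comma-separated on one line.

3, 1, 1, 21, 3, 11, 43, 43, 21, 1

vin=W20: mpg >= 20 or mileage > 195775 → 3
vin=W23: mpg >= 29 → 1
vin=W36: mpg >= 29 → 1
vin=W37: mpg >= 49 and mileage < 112920 → 21
vin=W39: mpg >= 20 or mileage > 195775 → 3
vin=W45: mpg >= 38 and mileage < 124912 → 11
vin=W52: ELSE → 43
vin=W69: ELSE → 43
vin=W86: mpg >= 49 and mileage < 112920 → 21
vin=W97: mpg >= 29 → 1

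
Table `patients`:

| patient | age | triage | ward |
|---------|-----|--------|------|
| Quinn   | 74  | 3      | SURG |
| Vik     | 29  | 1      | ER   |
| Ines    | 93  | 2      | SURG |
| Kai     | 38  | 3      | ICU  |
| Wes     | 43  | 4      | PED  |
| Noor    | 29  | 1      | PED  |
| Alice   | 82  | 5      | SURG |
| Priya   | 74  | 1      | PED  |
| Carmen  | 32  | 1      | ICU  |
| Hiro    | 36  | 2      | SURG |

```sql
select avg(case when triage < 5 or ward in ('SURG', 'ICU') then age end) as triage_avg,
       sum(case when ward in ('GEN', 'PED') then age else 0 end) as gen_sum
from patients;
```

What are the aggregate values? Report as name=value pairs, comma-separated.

[triage_avg: triage < 5 or ward in ('SURG', 'ICU')]
patient=Quinn: ✓ → 74
patient=Vik: ✓ → 29
patient=Ines: ✓ → 93
patient=Kai: ✓ → 38
patient=Wes: ✓ → 43
patient=Noor: ✓ → 29
patient=Alice: ✓ → 82
patient=Priya: ✓ → 74
patient=Carmen: ✓ → 32
patient=Hiro: ✓ → 36
triage_avg = (74 + 29 + 93 + 38 + 43 + 29 + 82 + 74 + 32 + 36) / 10 = 53
—
[gen_sum: ward in ('GEN', 'PED')]
patient=Quinn: ✗
patient=Vik: ✗
patient=Ines: ✗
patient=Kai: ✗
patient=Wes: ✓ → 43
patient=Noor: ✓ → 29
patient=Alice: ✗
patient=Priya: ✓ → 74
patient=Carmen: ✗
patient=Hiro: ✗
gen_sum = 43 + 29 + 74 = 146

triage_avg=53, gen_sum=146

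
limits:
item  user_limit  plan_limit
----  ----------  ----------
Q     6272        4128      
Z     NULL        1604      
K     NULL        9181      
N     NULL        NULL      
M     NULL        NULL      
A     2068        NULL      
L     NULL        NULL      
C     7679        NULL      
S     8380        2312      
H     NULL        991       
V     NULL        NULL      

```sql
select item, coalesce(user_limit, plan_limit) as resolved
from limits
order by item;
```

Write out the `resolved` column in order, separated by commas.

2068, 7679, 991, 9181, NULL, NULL, NULL, 6272, 8380, NULL, 1604

item=A: user_limit=2068 → 2068
item=C: user_limit=7679 → 7679
item=H: user_limit=NULL, plan_limit=991 → 991
item=K: user_limit=NULL, plan_limit=9181 → 9181
item=L: user_limit=NULL, plan_limit=NULL (all NULL) → NULL
item=M: user_limit=NULL, plan_limit=NULL (all NULL) → NULL
item=N: user_limit=NULL, plan_limit=NULL (all NULL) → NULL
item=Q: user_limit=6272 → 6272
item=S: user_limit=8380 → 8380
item=V: user_limit=NULL, plan_limit=NULL (all NULL) → NULL
item=Z: user_limit=NULL, plan_limit=1604 → 1604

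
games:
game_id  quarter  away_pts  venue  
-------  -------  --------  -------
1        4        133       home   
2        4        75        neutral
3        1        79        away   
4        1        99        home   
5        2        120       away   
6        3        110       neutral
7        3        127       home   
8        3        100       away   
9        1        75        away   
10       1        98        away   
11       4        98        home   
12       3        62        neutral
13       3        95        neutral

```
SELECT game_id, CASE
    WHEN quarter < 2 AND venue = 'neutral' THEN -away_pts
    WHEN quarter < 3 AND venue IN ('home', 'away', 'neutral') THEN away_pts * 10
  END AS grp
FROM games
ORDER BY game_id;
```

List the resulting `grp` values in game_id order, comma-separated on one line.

game_id=1: (no match → NULL) → NULL
game_id=2: (no match → NULL) → NULL
game_id=3: quarter < 3 AND venue IN ('home', 'away', 'neutral') → 790
game_id=4: quarter < 3 AND venue IN ('home', 'away', 'neutral') → 990
game_id=5: quarter < 3 AND venue IN ('home', 'away', 'neutral') → 1200
game_id=6: (no match → NULL) → NULL
game_id=7: (no match → NULL) → NULL
game_id=8: (no match → NULL) → NULL
game_id=9: quarter < 3 AND venue IN ('home', 'away', 'neutral') → 750
game_id=10: quarter < 3 AND venue IN ('home', 'away', 'neutral') → 980
game_id=11: (no match → NULL) → NULL
game_id=12: (no match → NULL) → NULL
game_id=13: (no match → NULL) → NULL

NULL, NULL, 790, 990, 1200, NULL, NULL, NULL, 750, 980, NULL, NULL, NULL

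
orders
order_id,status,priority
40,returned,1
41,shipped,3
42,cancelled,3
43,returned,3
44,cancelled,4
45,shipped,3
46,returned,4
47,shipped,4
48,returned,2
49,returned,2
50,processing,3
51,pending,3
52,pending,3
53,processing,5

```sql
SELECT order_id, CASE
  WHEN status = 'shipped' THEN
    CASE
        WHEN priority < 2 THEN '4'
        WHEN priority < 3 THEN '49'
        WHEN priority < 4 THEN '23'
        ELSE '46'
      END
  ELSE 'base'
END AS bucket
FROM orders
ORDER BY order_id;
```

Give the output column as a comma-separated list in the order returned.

order_id=40: status='returned' → outer ELSE → base
order_id=41: status='shipped' → inner[priority < 4] → 23
order_id=42: status='cancelled' → outer ELSE → base
order_id=43: status='returned' → outer ELSE → base
order_id=44: status='cancelled' → outer ELSE → base
order_id=45: status='shipped' → inner[priority < 4] → 23
order_id=46: status='returned' → outer ELSE → base
order_id=47: status='shipped' → inner[ELSE] → 46
order_id=48: status='returned' → outer ELSE → base
order_id=49: status='returned' → outer ELSE → base
order_id=50: status='processing' → outer ELSE → base
order_id=51: status='pending' → outer ELSE → base
order_id=52: status='pending' → outer ELSE → base
order_id=53: status='processing' → outer ELSE → base

base, 23, base, base, base, 23, base, 46, base, base, base, base, base, base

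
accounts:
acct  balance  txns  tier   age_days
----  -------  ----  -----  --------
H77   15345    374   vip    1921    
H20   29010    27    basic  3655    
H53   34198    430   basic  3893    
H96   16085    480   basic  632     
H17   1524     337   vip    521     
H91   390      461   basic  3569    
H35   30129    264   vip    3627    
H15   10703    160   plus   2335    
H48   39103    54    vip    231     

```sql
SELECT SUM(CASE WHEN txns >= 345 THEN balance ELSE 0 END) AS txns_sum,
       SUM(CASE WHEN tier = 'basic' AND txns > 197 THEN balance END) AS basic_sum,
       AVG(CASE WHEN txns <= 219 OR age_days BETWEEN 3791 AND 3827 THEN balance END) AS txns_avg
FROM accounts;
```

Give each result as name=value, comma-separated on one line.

[txns_sum: txns >= 345]
acct=H77: ✓ → 15345
acct=H20: ✗
acct=H53: ✓ → 34198
acct=H96: ✓ → 16085
acct=H17: ✗
acct=H91: ✓ → 390
acct=H35: ✗
acct=H15: ✗
acct=H48: ✗
txns_sum = 15345 + 34198 + 16085 + 390 = 66018
—
[basic_sum: tier = 'basic' AND txns > 197]
acct=H77: ✗
acct=H20: ✗
acct=H53: ✓ → 34198
acct=H96: ✓ → 16085
acct=H17: ✗
acct=H91: ✓ → 390
acct=H35: ✗
acct=H15: ✗
acct=H48: ✗
basic_sum = 34198 + 16085 + 390 = 50673
—
[txns_avg: txns <= 219 OR age_days BETWEEN 3791 AND 3827]
acct=H77: ✗
acct=H20: ✓ → 29010
acct=H53: ✗
acct=H96: ✗
acct=H17: ✗
acct=H91: ✗
acct=H35: ✗
acct=H15: ✓ → 10703
acct=H48: ✓ → 39103
txns_avg = (29010 + 10703 + 39103) / 3 = 26272

txns_sum=66018, basic_sum=50673, txns_avg=26272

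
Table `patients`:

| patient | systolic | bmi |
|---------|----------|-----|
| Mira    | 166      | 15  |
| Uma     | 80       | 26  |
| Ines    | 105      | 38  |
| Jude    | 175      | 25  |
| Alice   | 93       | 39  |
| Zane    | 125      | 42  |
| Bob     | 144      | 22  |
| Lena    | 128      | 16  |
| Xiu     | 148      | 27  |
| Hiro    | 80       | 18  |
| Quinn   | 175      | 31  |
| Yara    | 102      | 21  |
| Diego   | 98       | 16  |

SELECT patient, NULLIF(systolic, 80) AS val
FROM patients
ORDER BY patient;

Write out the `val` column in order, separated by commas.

93, 144, 98, NULL, 105, 175, 128, 166, 175, NULL, 148, 102, 125

patient=Alice: systolic=93 vs 80: differ → 93
patient=Bob: systolic=144 vs 80: differ → 144
patient=Diego: systolic=98 vs 80: differ → 98
patient=Hiro: systolic=80 vs 80: equal → NULL
patient=Ines: systolic=105 vs 80: differ → 105
patient=Jude: systolic=175 vs 80: differ → 175
patient=Lena: systolic=128 vs 80: differ → 128
patient=Mira: systolic=166 vs 80: differ → 166
patient=Quinn: systolic=175 vs 80: differ → 175
patient=Uma: systolic=80 vs 80: equal → NULL
patient=Xiu: systolic=148 vs 80: differ → 148
patient=Yara: systolic=102 vs 80: differ → 102
patient=Zane: systolic=125 vs 80: differ → 125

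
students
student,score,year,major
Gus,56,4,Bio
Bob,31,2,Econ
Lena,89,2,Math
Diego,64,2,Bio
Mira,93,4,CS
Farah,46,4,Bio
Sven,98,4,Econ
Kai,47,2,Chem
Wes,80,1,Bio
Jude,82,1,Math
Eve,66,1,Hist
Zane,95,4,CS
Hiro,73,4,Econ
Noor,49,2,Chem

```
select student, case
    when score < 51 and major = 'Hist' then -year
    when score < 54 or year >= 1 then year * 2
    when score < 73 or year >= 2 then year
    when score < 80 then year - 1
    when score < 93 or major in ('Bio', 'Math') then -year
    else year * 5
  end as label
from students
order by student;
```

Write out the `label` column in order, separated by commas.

student=Bob: score < 54 or year >= 1 → 4
student=Diego: score < 54 or year >= 1 → 4
student=Eve: score < 54 or year >= 1 → 2
student=Farah: score < 54 or year >= 1 → 8
student=Gus: score < 54 or year >= 1 → 8
student=Hiro: score < 54 or year >= 1 → 8
student=Jude: score < 54 or year >= 1 → 2
student=Kai: score < 54 or year >= 1 → 4
student=Lena: score < 54 or year >= 1 → 4
student=Mira: score < 54 or year >= 1 → 8
student=Noor: score < 54 or year >= 1 → 4
student=Sven: score < 54 or year >= 1 → 8
student=Wes: score < 54 or year >= 1 → 2
student=Zane: score < 54 or year >= 1 → 8

4, 4, 2, 8, 8, 8, 2, 4, 4, 8, 4, 8, 2, 8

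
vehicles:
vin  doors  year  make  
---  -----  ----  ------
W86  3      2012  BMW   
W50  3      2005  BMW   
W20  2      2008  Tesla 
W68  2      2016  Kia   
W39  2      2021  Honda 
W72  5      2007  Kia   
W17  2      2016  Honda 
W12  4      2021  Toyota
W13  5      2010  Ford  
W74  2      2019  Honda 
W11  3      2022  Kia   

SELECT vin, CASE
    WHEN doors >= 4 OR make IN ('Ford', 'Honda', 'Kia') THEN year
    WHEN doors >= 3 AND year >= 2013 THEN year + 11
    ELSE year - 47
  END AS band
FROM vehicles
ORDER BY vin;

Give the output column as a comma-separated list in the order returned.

vin=W11: doors >= 4 OR make IN ('Ford', 'Honda', 'Kia') → 2022
vin=W12: doors >= 4 OR make IN ('Ford', 'Honda', 'Kia') → 2021
vin=W13: doors >= 4 OR make IN ('Ford', 'Honda', 'Kia') → 2010
vin=W17: doors >= 4 OR make IN ('Ford', 'Honda', 'Kia') → 2016
vin=W20: ELSE → 1961
vin=W39: doors >= 4 OR make IN ('Ford', 'Honda', 'Kia') → 2021
vin=W50: ELSE → 1958
vin=W68: doors >= 4 OR make IN ('Ford', 'Honda', 'Kia') → 2016
vin=W72: doors >= 4 OR make IN ('Ford', 'Honda', 'Kia') → 2007
vin=W74: doors >= 4 OR make IN ('Ford', 'Honda', 'Kia') → 2019
vin=W86: ELSE → 1965

2022, 2021, 2010, 2016, 1961, 2021, 1958, 2016, 2007, 2019, 1965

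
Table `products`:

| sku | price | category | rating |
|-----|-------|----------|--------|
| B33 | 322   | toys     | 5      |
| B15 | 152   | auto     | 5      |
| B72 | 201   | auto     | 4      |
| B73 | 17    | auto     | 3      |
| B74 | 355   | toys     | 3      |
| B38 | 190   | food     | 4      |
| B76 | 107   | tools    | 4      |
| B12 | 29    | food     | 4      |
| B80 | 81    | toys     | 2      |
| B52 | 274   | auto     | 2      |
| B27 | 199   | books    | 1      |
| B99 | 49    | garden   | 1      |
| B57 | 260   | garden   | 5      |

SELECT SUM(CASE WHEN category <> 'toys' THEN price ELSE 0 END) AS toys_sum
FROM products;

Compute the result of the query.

sku=B33: ✗
sku=B15: ✓ → 152
sku=B72: ✓ → 201
sku=B73: ✓ → 17
sku=B74: ✗
sku=B38: ✓ → 190
sku=B76: ✓ → 107
sku=B12: ✓ → 29
sku=B80: ✗
sku=B52: ✓ → 274
sku=B27: ✓ → 199
sku=B99: ✓ → 49
sku=B57: ✓ → 260
toys_sum = 152 + 201 + 17 + 190 + 107 + 29 + 274 + 199 + 49 + 260 = 1478

1478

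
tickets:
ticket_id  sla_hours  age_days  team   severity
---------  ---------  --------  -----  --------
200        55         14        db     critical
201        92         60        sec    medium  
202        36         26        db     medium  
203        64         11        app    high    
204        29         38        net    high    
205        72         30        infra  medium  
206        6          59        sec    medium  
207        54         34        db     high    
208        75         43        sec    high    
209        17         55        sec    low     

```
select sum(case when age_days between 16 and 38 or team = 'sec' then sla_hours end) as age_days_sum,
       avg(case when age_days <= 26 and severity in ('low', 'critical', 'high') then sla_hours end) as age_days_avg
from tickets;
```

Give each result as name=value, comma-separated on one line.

[age_days_sum: age_days between 16 and 38 or team = 'sec']
ticket_id=200: ✗
ticket_id=201: ✓ → 92
ticket_id=202: ✓ → 36
ticket_id=203: ✗
ticket_id=204: ✓ → 29
ticket_id=205: ✓ → 72
ticket_id=206: ✓ → 6
ticket_id=207: ✓ → 54
ticket_id=208: ✓ → 75
ticket_id=209: ✓ → 17
age_days_sum = 92 + 36 + 29 + 72 + 6 + 54 + 75 + 17 = 381
—
[age_days_avg: age_days <= 26 and severity in ('low', 'critical', 'high')]
ticket_id=200: ✓ → 55
ticket_id=201: ✗
ticket_id=202: ✗
ticket_id=203: ✓ → 64
ticket_id=204: ✗
ticket_id=205: ✗
ticket_id=206: ✗
ticket_id=207: ✗
ticket_id=208: ✗
ticket_id=209: ✗
age_days_avg = (55 + 64) / 2 = 59.5

age_days_sum=381, age_days_avg=59.5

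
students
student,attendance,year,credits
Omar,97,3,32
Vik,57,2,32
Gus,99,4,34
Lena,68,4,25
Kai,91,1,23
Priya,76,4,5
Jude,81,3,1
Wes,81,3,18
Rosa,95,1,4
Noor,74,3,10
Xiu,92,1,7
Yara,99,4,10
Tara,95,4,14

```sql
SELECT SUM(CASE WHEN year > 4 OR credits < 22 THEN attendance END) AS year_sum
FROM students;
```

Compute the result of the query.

693

student=Omar: ✗
student=Vik: ✗
student=Gus: ✗
student=Lena: ✗
student=Kai: ✗
student=Priya: ✓ → 76
student=Jude: ✓ → 81
student=Wes: ✓ → 81
student=Rosa: ✓ → 95
student=Noor: ✓ → 74
student=Xiu: ✓ → 92
student=Yara: ✓ → 99
student=Tara: ✓ → 95
year_sum = 76 + 81 + 81 + 95 + 74 + 92 + 99 + 95 = 693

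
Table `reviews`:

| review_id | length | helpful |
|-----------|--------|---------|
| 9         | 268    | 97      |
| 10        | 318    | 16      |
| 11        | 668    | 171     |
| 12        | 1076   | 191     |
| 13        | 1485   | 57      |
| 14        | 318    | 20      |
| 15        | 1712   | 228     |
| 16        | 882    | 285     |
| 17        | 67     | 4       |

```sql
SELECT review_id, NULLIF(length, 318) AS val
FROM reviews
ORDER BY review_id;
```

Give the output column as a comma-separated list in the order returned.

268, NULL, 668, 1076, 1485, NULL, 1712, 882, 67

review_id=9: length=268 vs 318: differ → 268
review_id=10: length=318 vs 318: equal → NULL
review_id=11: length=668 vs 318: differ → 668
review_id=12: length=1076 vs 318: differ → 1076
review_id=13: length=1485 vs 318: differ → 1485
review_id=14: length=318 vs 318: equal → NULL
review_id=15: length=1712 vs 318: differ → 1712
review_id=16: length=882 vs 318: differ → 882
review_id=17: length=67 vs 318: differ → 67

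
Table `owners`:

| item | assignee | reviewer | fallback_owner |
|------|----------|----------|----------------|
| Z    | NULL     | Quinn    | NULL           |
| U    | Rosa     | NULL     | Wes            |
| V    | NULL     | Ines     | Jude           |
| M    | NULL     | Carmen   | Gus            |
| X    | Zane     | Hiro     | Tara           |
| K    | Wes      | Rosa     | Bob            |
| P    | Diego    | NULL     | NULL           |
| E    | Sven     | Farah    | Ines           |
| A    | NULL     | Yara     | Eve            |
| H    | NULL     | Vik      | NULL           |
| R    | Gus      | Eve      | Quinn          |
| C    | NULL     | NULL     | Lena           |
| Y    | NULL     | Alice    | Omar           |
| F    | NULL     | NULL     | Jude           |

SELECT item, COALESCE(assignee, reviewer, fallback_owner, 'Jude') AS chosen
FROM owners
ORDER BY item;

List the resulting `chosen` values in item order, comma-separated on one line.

item=A: assignee=NULL, reviewer=Yara → Yara
item=C: assignee=NULL, reviewer=NULL, fallback_owner=Lena → Lena
item=E: assignee=Sven → Sven
item=F: assignee=NULL, reviewer=NULL, fallback_owner=Jude → Jude
item=H: assignee=NULL, reviewer=Vik → Vik
item=K: assignee=Wes → Wes
item=M: assignee=NULL, reviewer=Carmen → Carmen
item=P: assignee=Diego → Diego
item=R: assignee=Gus → Gus
item=U: assignee=Rosa → Rosa
item=V: assignee=NULL, reviewer=Ines → Ines
item=X: assignee=Zane → Zane
item=Y: assignee=NULL, reviewer=Alice → Alice
item=Z: assignee=NULL, reviewer=Quinn → Quinn

Yara, Lena, Sven, Jude, Vik, Wes, Carmen, Diego, Gus, Rosa, Ines, Zane, Alice, Quinn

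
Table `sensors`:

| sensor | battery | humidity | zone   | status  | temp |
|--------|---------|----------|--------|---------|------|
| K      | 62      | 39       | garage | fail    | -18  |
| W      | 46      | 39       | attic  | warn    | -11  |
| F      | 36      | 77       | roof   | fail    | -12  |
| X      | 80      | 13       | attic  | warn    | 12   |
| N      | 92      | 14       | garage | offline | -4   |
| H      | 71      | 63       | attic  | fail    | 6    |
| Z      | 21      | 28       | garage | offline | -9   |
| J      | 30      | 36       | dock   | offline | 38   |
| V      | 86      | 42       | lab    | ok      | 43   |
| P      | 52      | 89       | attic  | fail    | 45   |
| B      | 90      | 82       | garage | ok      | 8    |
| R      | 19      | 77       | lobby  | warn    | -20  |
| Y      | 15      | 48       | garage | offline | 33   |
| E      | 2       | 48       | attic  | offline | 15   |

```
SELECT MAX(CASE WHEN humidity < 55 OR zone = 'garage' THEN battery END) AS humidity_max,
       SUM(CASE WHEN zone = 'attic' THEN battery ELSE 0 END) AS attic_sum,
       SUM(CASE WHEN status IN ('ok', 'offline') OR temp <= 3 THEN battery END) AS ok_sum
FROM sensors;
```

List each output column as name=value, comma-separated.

humidity_max=92, attic_sum=251, ok_sum=499

[humidity_max: humidity < 55 OR zone = 'garage']
sensor=K: ✓ → 62
sensor=W: ✓ → 46
sensor=F: ✗
sensor=X: ✓ → 80
sensor=N: ✓ → 92
sensor=H: ✗
sensor=Z: ✓ → 21
sensor=J: ✓ → 30
sensor=V: ✓ → 86
sensor=P: ✗
sensor=B: ✓ → 90
sensor=R: ✗
sensor=Y: ✓ → 15
sensor=E: ✓ → 2
humidity_max = MAX(62, 46, 80, 92, 21, 30, 86, 90, 15, 2) = 92
—
[attic_sum: zone = 'attic']
sensor=K: ✗
sensor=W: ✓ → 46
sensor=F: ✗
sensor=X: ✓ → 80
sensor=N: ✗
sensor=H: ✓ → 71
sensor=Z: ✗
sensor=J: ✗
sensor=V: ✗
sensor=P: ✓ → 52
sensor=B: ✗
sensor=R: ✗
sensor=Y: ✗
sensor=E: ✓ → 2
attic_sum = 46 + 80 + 71 + 52 + 2 = 251
—
[ok_sum: status IN ('ok', 'offline') OR temp <= 3]
sensor=K: ✓ → 62
sensor=W: ✓ → 46
sensor=F: ✓ → 36
sensor=X: ✗
sensor=N: ✓ → 92
sensor=H: ✗
sensor=Z: ✓ → 21
sensor=J: ✓ → 30
sensor=V: ✓ → 86
sensor=P: ✗
sensor=B: ✓ → 90
sensor=R: ✓ → 19
sensor=Y: ✓ → 15
sensor=E: ✓ → 2
ok_sum = 62 + 46 + 36 + 92 + 21 + 30 + 86 + 90 + 19 + 15 + 2 = 499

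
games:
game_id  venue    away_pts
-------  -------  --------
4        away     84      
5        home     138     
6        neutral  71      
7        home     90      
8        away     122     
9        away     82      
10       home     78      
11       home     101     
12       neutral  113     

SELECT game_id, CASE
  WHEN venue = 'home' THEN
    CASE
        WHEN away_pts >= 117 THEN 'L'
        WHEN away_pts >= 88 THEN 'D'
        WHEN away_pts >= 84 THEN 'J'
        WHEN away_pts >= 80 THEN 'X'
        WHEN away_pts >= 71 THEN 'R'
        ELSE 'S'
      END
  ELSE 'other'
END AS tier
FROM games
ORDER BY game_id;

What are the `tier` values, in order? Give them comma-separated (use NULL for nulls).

game_id=4: venue='away' → outer ELSE → other
game_id=5: venue='home' → inner[away_pts >= 117] → L
game_id=6: venue='neutral' → outer ELSE → other
game_id=7: venue='home' → inner[away_pts >= 88] → D
game_id=8: venue='away' → outer ELSE → other
game_id=9: venue='away' → outer ELSE → other
game_id=10: venue='home' → inner[away_pts >= 71] → R
game_id=11: venue='home' → inner[away_pts >= 88] → D
game_id=12: venue='neutral' → outer ELSE → other

other, L, other, D, other, other, R, D, other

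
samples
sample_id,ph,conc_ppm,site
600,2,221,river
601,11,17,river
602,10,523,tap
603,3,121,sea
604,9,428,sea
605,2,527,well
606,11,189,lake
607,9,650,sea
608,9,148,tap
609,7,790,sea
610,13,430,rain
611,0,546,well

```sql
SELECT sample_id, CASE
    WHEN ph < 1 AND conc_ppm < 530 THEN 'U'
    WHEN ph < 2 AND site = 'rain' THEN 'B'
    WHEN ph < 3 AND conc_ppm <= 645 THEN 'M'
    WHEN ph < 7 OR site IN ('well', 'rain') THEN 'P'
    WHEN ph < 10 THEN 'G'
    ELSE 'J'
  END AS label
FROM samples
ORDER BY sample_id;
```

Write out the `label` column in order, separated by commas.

M, J, J, P, G, M, J, G, G, G, P, M

sample_id=600: ph < 3 AND conc_ppm <= 645 → M
sample_id=601: ELSE → J
sample_id=602: ELSE → J
sample_id=603: ph < 7 OR site IN ('well', 'rain') → P
sample_id=604: ph < 10 → G
sample_id=605: ph < 3 AND conc_ppm <= 645 → M
sample_id=606: ELSE → J
sample_id=607: ph < 10 → G
sample_id=608: ph < 10 → G
sample_id=609: ph < 10 → G
sample_id=610: ph < 7 OR site IN ('well', 'rain') → P
sample_id=611: ph < 3 AND conc_ppm <= 645 → M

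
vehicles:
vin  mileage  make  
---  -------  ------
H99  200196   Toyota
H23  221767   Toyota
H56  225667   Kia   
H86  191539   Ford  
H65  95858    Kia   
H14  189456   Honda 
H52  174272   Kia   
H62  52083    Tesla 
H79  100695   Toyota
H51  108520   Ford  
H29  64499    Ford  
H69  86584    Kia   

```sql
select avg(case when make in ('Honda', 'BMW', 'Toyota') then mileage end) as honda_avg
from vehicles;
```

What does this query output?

vin=H99: ✓ → 200196
vin=H23: ✓ → 221767
vin=H56: ✗
vin=H86: ✗
vin=H65: ✗
vin=H14: ✓ → 189456
vin=H52: ✗
vin=H62: ✗
vin=H79: ✓ → 100695
vin=H51: ✗
vin=H29: ✗
vin=H69: ✗
honda_avg = (200196 + 221767 + 189456 + 100695) / 4 = 178028.5

178028.5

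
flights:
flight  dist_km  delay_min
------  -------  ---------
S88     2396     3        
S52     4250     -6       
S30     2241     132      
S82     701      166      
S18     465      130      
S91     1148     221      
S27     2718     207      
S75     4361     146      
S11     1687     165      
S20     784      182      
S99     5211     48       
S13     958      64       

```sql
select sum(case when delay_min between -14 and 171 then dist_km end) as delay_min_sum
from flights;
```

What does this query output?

flight=S88: ✓ → 2396
flight=S52: ✓ → 4250
flight=S30: ✓ → 2241
flight=S82: ✓ → 701
flight=S18: ✓ → 465
flight=S91: ✗
flight=S27: ✗
flight=S75: ✓ → 4361
flight=S11: ✓ → 1687
flight=S20: ✗
flight=S99: ✓ → 5211
flight=S13: ✓ → 958
delay_min_sum = 2396 + 4250 + 2241 + 701 + 465 + 4361 + 1687 + 5211 + 958 = 22270

22270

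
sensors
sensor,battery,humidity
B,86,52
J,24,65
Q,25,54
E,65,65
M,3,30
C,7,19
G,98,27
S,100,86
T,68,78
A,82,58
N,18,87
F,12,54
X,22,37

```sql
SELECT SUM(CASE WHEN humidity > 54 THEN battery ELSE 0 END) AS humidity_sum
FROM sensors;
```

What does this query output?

357

sensor=B: ✗
sensor=J: ✓ → 24
sensor=Q: ✗
sensor=E: ✓ → 65
sensor=M: ✗
sensor=C: ✗
sensor=G: ✗
sensor=S: ✓ → 100
sensor=T: ✓ → 68
sensor=A: ✓ → 82
sensor=N: ✓ → 18
sensor=F: ✗
sensor=X: ✗
humidity_sum = 24 + 65 + 100 + 68 + 82 + 18 = 357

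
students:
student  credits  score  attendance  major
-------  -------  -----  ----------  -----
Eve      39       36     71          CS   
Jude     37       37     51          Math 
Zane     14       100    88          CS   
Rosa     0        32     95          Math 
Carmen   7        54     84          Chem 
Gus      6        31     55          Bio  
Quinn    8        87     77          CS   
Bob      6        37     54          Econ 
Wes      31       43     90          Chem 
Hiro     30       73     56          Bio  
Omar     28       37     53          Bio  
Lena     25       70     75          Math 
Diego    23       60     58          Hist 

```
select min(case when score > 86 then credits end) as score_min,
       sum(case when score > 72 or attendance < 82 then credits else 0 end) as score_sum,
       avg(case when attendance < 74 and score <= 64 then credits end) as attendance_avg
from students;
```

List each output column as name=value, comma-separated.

score_min=8, score_sum=216, attendance_avg=23.1666666667

[score_min: score > 86]
student=Eve: ✗
student=Jude: ✗
student=Zane: ✓ → 14
student=Rosa: ✗
student=Carmen: ✗
student=Gus: ✗
student=Quinn: ✓ → 8
student=Bob: ✗
student=Wes: ✗
student=Hiro: ✗
student=Omar: ✗
student=Lena: ✗
student=Diego: ✗
score_min = MIN(14, 8) = 8
—
[score_sum: score > 72 or attendance < 82]
student=Eve: ✓ → 39
student=Jude: ✓ → 37
student=Zane: ✓ → 14
student=Rosa: ✗
student=Carmen: ✗
student=Gus: ✓ → 6
student=Quinn: ✓ → 8
student=Bob: ✓ → 6
student=Wes: ✗
student=Hiro: ✓ → 30
student=Omar: ✓ → 28
student=Lena: ✓ → 25
student=Diego: ✓ → 23
score_sum = 39 + 37 + 14 + 6 + 8 + 6 + 30 + 28 + 25 + 23 = 216
—
[attendance_avg: attendance < 74 and score <= 64]
student=Eve: ✓ → 39
student=Jude: ✓ → 37
student=Zane: ✗
student=Rosa: ✗
student=Carmen: ✗
student=Gus: ✓ → 6
student=Quinn: ✗
student=Bob: ✓ → 6
student=Wes: ✗
student=Hiro: ✗
student=Omar: ✓ → 28
student=Lena: ✗
student=Diego: ✓ → 23
attendance_avg = (39 + 37 + 6 + 6 + 28 + 23) / 6 = 23.1666666667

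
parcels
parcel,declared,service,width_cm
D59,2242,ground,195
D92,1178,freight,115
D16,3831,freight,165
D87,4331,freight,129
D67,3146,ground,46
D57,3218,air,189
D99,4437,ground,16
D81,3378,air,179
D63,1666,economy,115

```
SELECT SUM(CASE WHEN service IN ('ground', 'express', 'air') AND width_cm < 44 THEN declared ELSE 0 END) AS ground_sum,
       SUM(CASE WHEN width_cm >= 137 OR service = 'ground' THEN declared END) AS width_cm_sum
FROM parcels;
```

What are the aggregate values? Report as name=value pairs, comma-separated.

ground_sum=4437, width_cm_sum=20252

[ground_sum: service IN ('ground', 'express', 'air') AND width_cm < 44]
parcel=D59: ✗
parcel=D92: ✗
parcel=D16: ✗
parcel=D87: ✗
parcel=D67: ✗
parcel=D57: ✗
parcel=D99: ✓ → 4437
parcel=D81: ✗
parcel=D63: ✗
ground_sum = 4437
—
[width_cm_sum: width_cm >= 137 OR service = 'ground']
parcel=D59: ✓ → 2242
parcel=D92: ✗
parcel=D16: ✓ → 3831
parcel=D87: ✗
parcel=D67: ✓ → 3146
parcel=D57: ✓ → 3218
parcel=D99: ✓ → 4437
parcel=D81: ✓ → 3378
parcel=D63: ✗
width_cm_sum = 2242 + 3831 + 3146 + 3218 + 4437 + 3378 = 20252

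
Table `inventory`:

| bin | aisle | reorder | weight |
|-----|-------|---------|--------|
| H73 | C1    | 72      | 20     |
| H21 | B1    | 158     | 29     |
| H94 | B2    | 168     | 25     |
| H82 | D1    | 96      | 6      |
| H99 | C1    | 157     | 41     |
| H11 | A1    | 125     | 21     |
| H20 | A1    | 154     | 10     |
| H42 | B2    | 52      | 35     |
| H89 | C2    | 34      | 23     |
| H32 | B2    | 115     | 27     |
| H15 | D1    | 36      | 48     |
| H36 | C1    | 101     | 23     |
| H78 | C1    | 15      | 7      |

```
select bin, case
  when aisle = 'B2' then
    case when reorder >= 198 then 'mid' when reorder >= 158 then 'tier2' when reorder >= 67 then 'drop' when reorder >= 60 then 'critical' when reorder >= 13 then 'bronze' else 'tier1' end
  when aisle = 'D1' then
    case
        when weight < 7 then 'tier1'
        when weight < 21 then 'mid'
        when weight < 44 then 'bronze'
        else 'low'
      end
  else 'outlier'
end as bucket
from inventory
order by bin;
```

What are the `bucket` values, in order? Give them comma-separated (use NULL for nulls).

outlier, low, outlier, outlier, drop, outlier, bronze, outlier, outlier, tier1, outlier, tier2, outlier

bin=H11: aisle='A1' → outer ELSE → outlier
bin=H15: aisle='D1' → inner[ELSE] → low
bin=H20: aisle='A1' → outer ELSE → outlier
bin=H21: aisle='B1' → outer ELSE → outlier
bin=H32: aisle='B2' → inner[reorder >= 67] → drop
bin=H36: aisle='C1' → outer ELSE → outlier
bin=H42: aisle='B2' → inner[reorder >= 13] → bronze
bin=H73: aisle='C1' → outer ELSE → outlier
bin=H78: aisle='C1' → outer ELSE → outlier
bin=H82: aisle='D1' → inner[weight < 7] → tier1
bin=H89: aisle='C2' → outer ELSE → outlier
bin=H94: aisle='B2' → inner[reorder >= 158] → tier2
bin=H99: aisle='C1' → outer ELSE → outlier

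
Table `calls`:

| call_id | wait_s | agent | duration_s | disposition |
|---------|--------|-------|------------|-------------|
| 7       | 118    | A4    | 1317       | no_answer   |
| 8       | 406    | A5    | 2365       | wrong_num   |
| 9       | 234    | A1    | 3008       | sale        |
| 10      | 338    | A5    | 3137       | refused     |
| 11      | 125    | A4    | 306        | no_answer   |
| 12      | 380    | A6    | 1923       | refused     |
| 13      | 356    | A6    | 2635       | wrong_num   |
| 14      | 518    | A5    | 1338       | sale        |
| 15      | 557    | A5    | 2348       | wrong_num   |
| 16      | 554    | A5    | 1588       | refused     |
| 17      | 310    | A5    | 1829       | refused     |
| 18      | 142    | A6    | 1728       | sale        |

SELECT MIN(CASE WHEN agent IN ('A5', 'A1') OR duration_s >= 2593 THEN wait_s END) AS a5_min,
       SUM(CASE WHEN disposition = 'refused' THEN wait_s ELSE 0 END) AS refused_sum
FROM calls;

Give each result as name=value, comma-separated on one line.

a5_min=234, refused_sum=1582

[a5_min: agent IN ('A5', 'A1') OR duration_s >= 2593]
call_id=7: ✗
call_id=8: ✓ → 406
call_id=9: ✓ → 234
call_id=10: ✓ → 338
call_id=11: ✗
call_id=12: ✗
call_id=13: ✓ → 356
call_id=14: ✓ → 518
call_id=15: ✓ → 557
call_id=16: ✓ → 554
call_id=17: ✓ → 310
call_id=18: ✗
a5_min = MIN(406, 234, 338, 356, 518, 557, 554, 310) = 234
—
[refused_sum: disposition = 'refused']
call_id=7: ✗
call_id=8: ✗
call_id=9: ✗
call_id=10: ✓ → 338
call_id=11: ✗
call_id=12: ✓ → 380
call_id=13: ✗
call_id=14: ✗
call_id=15: ✗
call_id=16: ✓ → 554
call_id=17: ✓ → 310
call_id=18: ✗
refused_sum = 338 + 380 + 554 + 310 = 1582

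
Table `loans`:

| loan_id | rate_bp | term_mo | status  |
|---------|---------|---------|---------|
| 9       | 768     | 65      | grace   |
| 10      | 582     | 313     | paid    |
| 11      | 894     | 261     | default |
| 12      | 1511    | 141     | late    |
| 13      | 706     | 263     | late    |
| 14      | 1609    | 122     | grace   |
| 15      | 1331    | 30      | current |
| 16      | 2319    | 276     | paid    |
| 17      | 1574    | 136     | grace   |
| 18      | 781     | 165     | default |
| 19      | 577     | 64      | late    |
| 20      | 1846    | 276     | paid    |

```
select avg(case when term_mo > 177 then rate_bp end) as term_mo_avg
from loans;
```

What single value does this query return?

1269.4

loan_id=9: ✗
loan_id=10: ✓ → 582
loan_id=11: ✓ → 894
loan_id=12: ✗
loan_id=13: ✓ → 706
loan_id=14: ✗
loan_id=15: ✗
loan_id=16: ✓ → 2319
loan_id=17: ✗
loan_id=18: ✗
loan_id=19: ✗
loan_id=20: ✓ → 1846
term_mo_avg = (582 + 894 + 706 + 2319 + 1846) / 5 = 1269.4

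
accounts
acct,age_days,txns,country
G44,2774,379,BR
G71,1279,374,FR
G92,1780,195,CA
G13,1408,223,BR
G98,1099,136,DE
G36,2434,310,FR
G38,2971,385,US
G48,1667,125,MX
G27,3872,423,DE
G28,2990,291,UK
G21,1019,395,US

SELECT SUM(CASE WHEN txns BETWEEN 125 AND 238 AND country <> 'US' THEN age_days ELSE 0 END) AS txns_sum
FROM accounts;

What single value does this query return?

5954

acct=G44: ✗
acct=G71: ✗
acct=G92: ✓ → 1780
acct=G13: ✓ → 1408
acct=G98: ✓ → 1099
acct=G36: ✗
acct=G38: ✗
acct=G48: ✓ → 1667
acct=G27: ✗
acct=G28: ✗
acct=G21: ✗
txns_sum = 1780 + 1408 + 1099 + 1667 = 5954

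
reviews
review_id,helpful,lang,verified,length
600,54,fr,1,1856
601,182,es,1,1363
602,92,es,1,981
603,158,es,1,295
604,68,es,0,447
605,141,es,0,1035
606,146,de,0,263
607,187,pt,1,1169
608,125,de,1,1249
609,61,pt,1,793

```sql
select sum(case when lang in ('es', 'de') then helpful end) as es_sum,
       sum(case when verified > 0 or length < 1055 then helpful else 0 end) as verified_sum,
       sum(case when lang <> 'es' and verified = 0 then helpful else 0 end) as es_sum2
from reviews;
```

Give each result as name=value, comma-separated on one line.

[es_sum: lang in ('es', 'de')]
review_id=600: ✗
review_id=601: ✓ → 182
review_id=602: ✓ → 92
review_id=603: ✓ → 158
review_id=604: ✓ → 68
review_id=605: ✓ → 141
review_id=606: ✓ → 146
review_id=607: ✗
review_id=608: ✓ → 125
review_id=609: ✗
es_sum = 182 + 92 + 158 + 68 + 141 + 146 + 125 = 912
—
[verified_sum: verified > 0 or length < 1055]
review_id=600: ✓ → 54
review_id=601: ✓ → 182
review_id=602: ✓ → 92
review_id=603: ✓ → 158
review_id=604: ✓ → 68
review_id=605: ✓ → 141
review_id=606: ✓ → 146
review_id=607: ✓ → 187
review_id=608: ✓ → 125
review_id=609: ✓ → 61
verified_sum = 54 + 182 + 92 + 158 + 68 + 141 + 146 + 187 + 125 + 61 = 1214
—
[es_sum2: lang <> 'es' and verified = 0]
review_id=600: ✗
review_id=601: ✗
review_id=602: ✗
review_id=603: ✗
review_id=604: ✗
review_id=605: ✗
review_id=606: ✓ → 146
review_id=607: ✗
review_id=608: ✗
review_id=609: ✗
es_sum2 = 146

es_sum=912, verified_sum=1214, es_sum2=146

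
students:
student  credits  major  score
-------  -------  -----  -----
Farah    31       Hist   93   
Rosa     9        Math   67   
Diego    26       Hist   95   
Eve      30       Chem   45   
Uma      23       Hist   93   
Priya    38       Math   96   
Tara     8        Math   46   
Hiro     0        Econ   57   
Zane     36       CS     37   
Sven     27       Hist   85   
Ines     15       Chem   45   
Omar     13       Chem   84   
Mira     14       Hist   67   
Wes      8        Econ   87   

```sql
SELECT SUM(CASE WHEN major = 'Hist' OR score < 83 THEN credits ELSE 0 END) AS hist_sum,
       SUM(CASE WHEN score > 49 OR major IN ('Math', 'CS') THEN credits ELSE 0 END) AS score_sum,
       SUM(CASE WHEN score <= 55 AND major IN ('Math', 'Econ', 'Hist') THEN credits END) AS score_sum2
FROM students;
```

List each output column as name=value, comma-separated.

[hist_sum: major = 'Hist' OR score < 83]
student=Farah: ✓ → 31
student=Rosa: ✓ → 9
student=Diego: ✓ → 26
student=Eve: ✓ → 30
student=Uma: ✓ → 23
student=Priya: ✗
student=Tara: ✓ → 8
student=Hiro: ✓ → 0
student=Zane: ✓ → 36
student=Sven: ✓ → 27
student=Ines: ✓ → 15
student=Omar: ✗
student=Mira: ✓ → 14
student=Wes: ✗
hist_sum = 31 + 9 + 26 + 30 + 23 + 8 + 36 + 27 + 15 + 14 = 219
—
[score_sum: score > 49 OR major IN ('Math', 'CS')]
student=Farah: ✓ → 31
student=Rosa: ✓ → 9
student=Diego: ✓ → 26
student=Eve: ✗
student=Uma: ✓ → 23
student=Priya: ✓ → 38
student=Tara: ✓ → 8
student=Hiro: ✓ → 0
student=Zane: ✓ → 36
student=Sven: ✓ → 27
student=Ines: ✗
student=Omar: ✓ → 13
student=Mira: ✓ → 14
student=Wes: ✓ → 8
score_sum = 31 + 9 + 26 + 23 + 38 + 8 + 36 + 27 + 13 + 14 + 8 = 233
—
[score_sum2: score <= 55 AND major IN ('Math', 'Econ', 'Hist')]
student=Farah: ✗
student=Rosa: ✗
student=Diego: ✗
student=Eve: ✗
student=Uma: ✗
student=Priya: ✗
student=Tara: ✓ → 8
student=Hiro: ✗
student=Zane: ✗
student=Sven: ✗
student=Ines: ✗
student=Omar: ✗
student=Mira: ✗
student=Wes: ✗
score_sum2 = 8

hist_sum=219, score_sum=233, score_sum2=8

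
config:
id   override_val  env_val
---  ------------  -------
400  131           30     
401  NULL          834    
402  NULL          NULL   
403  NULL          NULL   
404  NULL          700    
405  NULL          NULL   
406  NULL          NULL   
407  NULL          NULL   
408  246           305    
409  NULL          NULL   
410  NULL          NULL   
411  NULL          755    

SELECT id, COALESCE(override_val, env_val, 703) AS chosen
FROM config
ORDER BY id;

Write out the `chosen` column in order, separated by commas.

id=400: override_val=131 → 131
id=401: override_val=NULL, env_val=834 → 834
id=402: override_val=NULL, env_val=NULL, → literal 703 → 703
id=403: override_val=NULL, env_val=NULL, → literal 703 → 703
id=404: override_val=NULL, env_val=700 → 700
id=405: override_val=NULL, env_val=NULL, → literal 703 → 703
id=406: override_val=NULL, env_val=NULL, → literal 703 → 703
id=407: override_val=NULL, env_val=NULL, → literal 703 → 703
id=408: override_val=246 → 246
id=409: override_val=NULL, env_val=NULL, → literal 703 → 703
id=410: override_val=NULL, env_val=NULL, → literal 703 → 703
id=411: override_val=NULL, env_val=755 → 755

131, 834, 703, 703, 700, 703, 703, 703, 246, 703, 703, 755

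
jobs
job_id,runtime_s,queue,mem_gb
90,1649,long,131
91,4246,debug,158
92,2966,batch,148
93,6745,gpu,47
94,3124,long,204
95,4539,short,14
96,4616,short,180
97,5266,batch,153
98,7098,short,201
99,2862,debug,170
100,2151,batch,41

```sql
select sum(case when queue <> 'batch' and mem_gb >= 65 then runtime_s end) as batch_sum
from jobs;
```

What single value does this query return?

job_id=90: ✓ → 1649
job_id=91: ✓ → 4246
job_id=92: ✗
job_id=93: ✗
job_id=94: ✓ → 3124
job_id=95: ✗
job_id=96: ✓ → 4616
job_id=97: ✗
job_id=98: ✓ → 7098
job_id=99: ✓ → 2862
job_id=100: ✗
batch_sum = 1649 + 4246 + 3124 + 4616 + 7098 + 2862 = 23595

23595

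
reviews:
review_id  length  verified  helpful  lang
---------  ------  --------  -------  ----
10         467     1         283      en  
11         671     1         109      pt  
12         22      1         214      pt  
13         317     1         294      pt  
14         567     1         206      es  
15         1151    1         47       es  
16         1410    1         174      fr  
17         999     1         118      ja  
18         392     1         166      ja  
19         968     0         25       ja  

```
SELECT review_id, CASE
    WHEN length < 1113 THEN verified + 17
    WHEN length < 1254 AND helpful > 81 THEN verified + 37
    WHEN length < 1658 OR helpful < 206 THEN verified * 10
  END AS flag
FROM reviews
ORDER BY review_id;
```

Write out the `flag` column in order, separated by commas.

review_id=10: length < 1113 → 18
review_id=11: length < 1113 → 18
review_id=12: length < 1113 → 18
review_id=13: length < 1113 → 18
review_id=14: length < 1113 → 18
review_id=15: length < 1658 OR helpful < 206 → 10
review_id=16: length < 1658 OR helpful < 206 → 10
review_id=17: length < 1113 → 18
review_id=18: length < 1113 → 18
review_id=19: length < 1113 → 17

18, 18, 18, 18, 18, 10, 10, 18, 18, 17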